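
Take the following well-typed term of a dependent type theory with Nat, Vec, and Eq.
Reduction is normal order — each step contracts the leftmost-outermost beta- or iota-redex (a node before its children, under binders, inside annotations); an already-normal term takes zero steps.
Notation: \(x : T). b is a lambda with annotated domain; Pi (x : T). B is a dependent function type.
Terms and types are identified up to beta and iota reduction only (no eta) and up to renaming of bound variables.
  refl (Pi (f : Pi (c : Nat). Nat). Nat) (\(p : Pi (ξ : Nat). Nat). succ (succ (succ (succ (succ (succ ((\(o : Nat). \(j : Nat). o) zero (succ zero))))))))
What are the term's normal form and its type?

resulting normal form:
  refl (Pi (f : Pi (c : Nat). Nat). Nat) (\(p : Pi (ξ : Nat). Nat). succ (succ (succ (succ (succ (succ zero))))))
inferred type:
  Eq (Pi (f : Pi (c : Nat). Nat). Nat) (\(p : Pi (ξ : Nat). Nat). succ (succ (succ (succ (succ (succ zero)))))) (\(o : Pi (j : Nat). Nat). succ (succ (succ (succ (succ (succ zero))))))


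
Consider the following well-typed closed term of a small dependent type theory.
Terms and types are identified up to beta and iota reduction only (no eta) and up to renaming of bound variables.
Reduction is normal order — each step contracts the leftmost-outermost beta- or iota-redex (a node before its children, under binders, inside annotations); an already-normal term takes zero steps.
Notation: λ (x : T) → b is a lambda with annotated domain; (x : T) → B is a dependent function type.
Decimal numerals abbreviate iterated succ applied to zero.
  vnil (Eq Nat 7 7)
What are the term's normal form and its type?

resulting normal form:
  vnil (Eq Nat 7 7)
type:
  Vec (Eq Nat 7 7) 0
observation: no redex remains anywhere in the term; it is its own normal form.


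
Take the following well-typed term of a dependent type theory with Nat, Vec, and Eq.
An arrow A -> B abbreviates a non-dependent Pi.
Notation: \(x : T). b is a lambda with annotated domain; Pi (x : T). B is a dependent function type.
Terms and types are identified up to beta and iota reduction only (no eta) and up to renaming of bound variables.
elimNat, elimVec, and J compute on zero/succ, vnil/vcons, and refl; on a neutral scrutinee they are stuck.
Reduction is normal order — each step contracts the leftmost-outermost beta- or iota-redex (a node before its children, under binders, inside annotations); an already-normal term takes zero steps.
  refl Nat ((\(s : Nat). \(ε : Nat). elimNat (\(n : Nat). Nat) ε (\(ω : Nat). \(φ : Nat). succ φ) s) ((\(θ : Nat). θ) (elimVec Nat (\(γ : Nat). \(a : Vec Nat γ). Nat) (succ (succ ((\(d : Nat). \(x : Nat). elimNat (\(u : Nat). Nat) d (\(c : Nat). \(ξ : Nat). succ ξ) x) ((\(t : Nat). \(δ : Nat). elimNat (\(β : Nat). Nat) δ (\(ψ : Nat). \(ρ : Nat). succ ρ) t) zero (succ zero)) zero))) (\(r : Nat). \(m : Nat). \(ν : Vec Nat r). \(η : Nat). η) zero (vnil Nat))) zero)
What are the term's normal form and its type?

reduced normal form:
  refl Nat (succ (succ (succ zero)))
type:
  Eq Nat (succ (succ (succ zero))) (succ (succ (succ zero)))
observation: 20 normal-order steps separate the term from its normal form.


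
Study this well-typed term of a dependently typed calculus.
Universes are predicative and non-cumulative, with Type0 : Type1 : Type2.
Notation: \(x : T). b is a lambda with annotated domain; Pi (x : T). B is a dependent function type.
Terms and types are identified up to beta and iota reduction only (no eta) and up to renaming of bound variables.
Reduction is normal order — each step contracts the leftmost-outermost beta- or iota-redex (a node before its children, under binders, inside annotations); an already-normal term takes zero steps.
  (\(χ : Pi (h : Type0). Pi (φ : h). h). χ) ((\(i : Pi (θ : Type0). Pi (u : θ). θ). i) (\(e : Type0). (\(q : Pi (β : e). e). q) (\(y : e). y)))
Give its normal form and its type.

resulting normal form:
  \(χ : Type0). \(h : χ). h
inferred type:
  Pi (χ : Type0). Pi (h : χ). χ
observation: 3 normal-order steps separate the term from its normal form.


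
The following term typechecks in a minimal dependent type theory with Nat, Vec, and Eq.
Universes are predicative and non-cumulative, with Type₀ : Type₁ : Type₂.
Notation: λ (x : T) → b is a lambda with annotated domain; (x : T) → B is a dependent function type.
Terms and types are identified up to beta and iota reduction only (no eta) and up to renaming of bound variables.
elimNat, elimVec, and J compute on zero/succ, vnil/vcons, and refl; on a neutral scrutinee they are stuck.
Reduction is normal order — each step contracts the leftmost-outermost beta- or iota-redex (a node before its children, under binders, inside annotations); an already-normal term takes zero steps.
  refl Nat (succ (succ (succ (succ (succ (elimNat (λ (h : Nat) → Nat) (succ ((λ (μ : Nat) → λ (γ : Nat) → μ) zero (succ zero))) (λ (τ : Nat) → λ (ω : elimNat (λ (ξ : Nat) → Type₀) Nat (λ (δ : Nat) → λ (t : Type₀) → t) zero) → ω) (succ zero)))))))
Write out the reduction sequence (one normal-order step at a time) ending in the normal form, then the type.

reduction (normal order):
  refl Nat (succ (succ (succ (succ (succ (elimNat (λ (h : Nat) → Nat) (succ ((λ (μ : Nat) → λ (γ : Nat) → μ) zero (succ zero))) (λ (τ : Nat) → λ (ω : elimNat (λ (ξ : Nat) → Type₀) Nat (λ (δ : Nat) → λ (t : Type₀) → t) zero) → ω) (succ zero)))))))
  ~> refl Nat (succ (succ (succ (succ (succ ((λ (h : Nat) → λ (μ : elimNat (λ (γ : Nat) → Type₀) Nat (λ (τ : Nat) → λ (ω : Type₀) → ω) zero) → μ) zero (elimNat (λ (ξ : Nat) → Nat) (succ ((λ (δ : Nat) → λ (t : Nat) → δ) zero (succ zero))) (λ (β : Nat) → λ (c : elimNat (λ (z : Nat) → Type₀) Nat (λ (ν : Nat) → λ (η : Type₀) → η) zero) → c) zero)))))))
  ~> refl Nat (succ (succ (succ (succ (succ ((λ (h : elimNat (λ (μ : Nat) → Type₀) Nat (λ (γ : Nat) → λ (τ : Type₀) → τ) zero) → h) (elimNat (λ (ω : Nat) → Nat) (succ ((λ (ξ : Nat) → λ (δ : Nat) → ξ) zero (succ zero))) (λ (t : Nat) → λ (β : elimNat (λ (c : Nat) → Type₀) Nat (λ (z : Nat) → λ (ν : Type₀) → ν) zero) → β) zero)))))))
  ~> refl Nat (succ (succ (succ (succ (succ (elimNat (λ (h : Nat) → Nat) (succ ((λ (μ : Nat) → λ (γ : Nat) → μ) zero (succ zero))) (λ (τ : Nat) → λ (ω : elimNat (λ (ξ : Nat) → Type₀) Nat (λ (δ : Nat) → λ (t : Type₀) → t) zero) → ω) zero))))))
  ~> refl Nat (succ (succ (succ (succ (succ (succ ((λ (h : Nat) → λ (μ : Nat) → h) zero (succ zero))))))))
  ~> refl Nat (succ (succ (succ (succ (succ (succ ((λ (h : Nat) → zero) (succ zero))))))))
  ~> refl Nat (succ (succ (succ (succ (succ (succ zero))))))
type:
  Eq Nat (succ (succ (succ (succ (succ (succ zero)))))) (succ (succ (succ (succ (succ (succ zero))))))


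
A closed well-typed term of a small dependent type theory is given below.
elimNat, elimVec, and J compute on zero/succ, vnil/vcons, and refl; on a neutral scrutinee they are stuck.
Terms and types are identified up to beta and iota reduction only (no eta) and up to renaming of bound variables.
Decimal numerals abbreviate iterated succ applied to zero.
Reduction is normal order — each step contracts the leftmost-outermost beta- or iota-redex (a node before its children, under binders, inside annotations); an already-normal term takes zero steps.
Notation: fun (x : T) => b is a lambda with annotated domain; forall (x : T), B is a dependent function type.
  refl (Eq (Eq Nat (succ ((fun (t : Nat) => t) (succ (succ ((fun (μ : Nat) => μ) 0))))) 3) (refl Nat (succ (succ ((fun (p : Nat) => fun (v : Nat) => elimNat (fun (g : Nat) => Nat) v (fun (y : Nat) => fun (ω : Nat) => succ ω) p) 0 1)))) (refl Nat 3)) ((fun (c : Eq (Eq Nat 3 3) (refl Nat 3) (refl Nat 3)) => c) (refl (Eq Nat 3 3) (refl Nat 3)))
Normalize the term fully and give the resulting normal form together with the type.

resulting normal form:
  refl (Eq (Eq Nat 3 3) (refl Nat 3) (refl Nat 3)) (refl (Eq Nat 3 3) (refl Nat 3))
inferred type:
  Eq (Eq (Eq Nat 3 3) (refl Nat 3) (refl Nat 3)) (refl (Eq Nat 3 3) (refl Nat 3)) (refl (Eq Nat 3 3) (refl Nat 3))


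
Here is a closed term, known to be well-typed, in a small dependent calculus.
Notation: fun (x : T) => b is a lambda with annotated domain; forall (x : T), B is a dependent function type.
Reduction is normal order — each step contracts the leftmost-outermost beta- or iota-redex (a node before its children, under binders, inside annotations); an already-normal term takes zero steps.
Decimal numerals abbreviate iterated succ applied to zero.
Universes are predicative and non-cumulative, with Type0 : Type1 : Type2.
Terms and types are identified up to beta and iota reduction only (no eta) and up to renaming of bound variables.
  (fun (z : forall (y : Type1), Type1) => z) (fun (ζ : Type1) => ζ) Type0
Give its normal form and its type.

resulting normal form:
  Type0
type:
  Type1


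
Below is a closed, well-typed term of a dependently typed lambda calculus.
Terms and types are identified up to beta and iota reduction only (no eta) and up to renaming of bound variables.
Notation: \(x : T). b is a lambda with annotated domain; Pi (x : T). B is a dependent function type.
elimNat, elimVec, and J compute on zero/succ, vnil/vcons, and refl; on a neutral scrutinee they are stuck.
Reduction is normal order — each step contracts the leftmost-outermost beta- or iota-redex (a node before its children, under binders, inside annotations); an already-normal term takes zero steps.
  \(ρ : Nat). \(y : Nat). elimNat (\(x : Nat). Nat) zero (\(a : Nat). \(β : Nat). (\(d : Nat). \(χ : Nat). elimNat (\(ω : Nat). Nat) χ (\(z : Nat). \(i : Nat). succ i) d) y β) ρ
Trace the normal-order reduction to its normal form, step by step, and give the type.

normal-order reduction sequence:
  \(ρ : Nat). \(y : Nat). elimNat (\(x : Nat). Nat) zero (\(a : Nat). \(β : Nat). (\(d : Nat). \(χ : Nat). elimNat (\(ω : Nat). Nat) χ (\(z : Nat). \(i : Nat). succ i) d) y β) ρ
  ~> \(ρ : Nat). \(y : Nat). elimNat (\(x : Nat). Nat) zero (\(a : Nat). \(β : Nat). (\(d : Nat). elimNat (\(χ : Nat). Nat) d (\(ω : Nat). \(z : Nat). succ z) y) β) ρ
  ~> \(ρ : Nat). \(y : Nat). elimNat (\(x : Nat). Nat) zero (\(a : Nat). \(β : Nat). elimNat (\(d : Nat). Nat) β (\(χ : Nat). \(ω : Nat). succ ω) y) ρ
type:
  Pi (ρ : Nat). Pi (y : Nat). Nat


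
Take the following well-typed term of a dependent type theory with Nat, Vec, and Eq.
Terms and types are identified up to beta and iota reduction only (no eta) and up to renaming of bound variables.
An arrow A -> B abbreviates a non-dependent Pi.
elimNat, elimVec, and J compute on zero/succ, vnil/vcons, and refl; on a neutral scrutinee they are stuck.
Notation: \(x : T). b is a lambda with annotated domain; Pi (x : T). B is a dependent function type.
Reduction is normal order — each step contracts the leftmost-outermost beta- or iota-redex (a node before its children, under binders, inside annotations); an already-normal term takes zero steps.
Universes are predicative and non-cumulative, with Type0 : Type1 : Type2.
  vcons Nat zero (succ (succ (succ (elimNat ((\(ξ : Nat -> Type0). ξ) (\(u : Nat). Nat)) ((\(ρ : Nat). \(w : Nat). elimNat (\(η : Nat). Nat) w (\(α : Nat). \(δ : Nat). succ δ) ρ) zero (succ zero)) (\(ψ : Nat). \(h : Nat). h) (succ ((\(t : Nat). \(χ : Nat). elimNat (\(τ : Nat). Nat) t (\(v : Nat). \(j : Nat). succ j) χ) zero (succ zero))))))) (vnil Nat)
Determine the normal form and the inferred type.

normal form:
  vcons Nat zero (succ (succ (succ (succ zero)))) (vnil Nat)
inferred type:
  Vec Nat (succ zero)
observation: the term reaches its normal form after 17 normal-order steps.


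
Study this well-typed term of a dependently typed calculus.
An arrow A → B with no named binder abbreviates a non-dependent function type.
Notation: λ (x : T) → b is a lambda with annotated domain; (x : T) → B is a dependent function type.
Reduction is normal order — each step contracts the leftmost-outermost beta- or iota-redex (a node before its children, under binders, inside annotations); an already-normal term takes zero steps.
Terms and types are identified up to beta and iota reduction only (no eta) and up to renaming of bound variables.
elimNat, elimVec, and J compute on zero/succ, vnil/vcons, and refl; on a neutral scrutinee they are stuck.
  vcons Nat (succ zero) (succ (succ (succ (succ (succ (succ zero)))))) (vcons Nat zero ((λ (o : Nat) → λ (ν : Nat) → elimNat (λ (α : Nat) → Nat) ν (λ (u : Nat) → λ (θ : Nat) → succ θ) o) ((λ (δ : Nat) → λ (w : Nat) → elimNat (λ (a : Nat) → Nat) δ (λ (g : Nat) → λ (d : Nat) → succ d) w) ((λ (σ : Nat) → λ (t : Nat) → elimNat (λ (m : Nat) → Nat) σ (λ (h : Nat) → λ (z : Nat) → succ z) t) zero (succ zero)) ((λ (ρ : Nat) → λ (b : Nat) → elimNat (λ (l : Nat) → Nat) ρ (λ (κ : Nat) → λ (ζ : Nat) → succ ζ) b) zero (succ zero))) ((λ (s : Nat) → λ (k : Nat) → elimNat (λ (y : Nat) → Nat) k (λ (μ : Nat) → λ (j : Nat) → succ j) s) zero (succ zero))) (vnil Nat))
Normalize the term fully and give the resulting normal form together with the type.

normal form:
  vcons Nat (succ zero) (succ (succ (succ (succ (succ (succ zero)))))) (vcons Nat zero (succ (succ (succ zero))) (vnil Nat))
inferred type:
  Vec Nat (succ (succ zero))


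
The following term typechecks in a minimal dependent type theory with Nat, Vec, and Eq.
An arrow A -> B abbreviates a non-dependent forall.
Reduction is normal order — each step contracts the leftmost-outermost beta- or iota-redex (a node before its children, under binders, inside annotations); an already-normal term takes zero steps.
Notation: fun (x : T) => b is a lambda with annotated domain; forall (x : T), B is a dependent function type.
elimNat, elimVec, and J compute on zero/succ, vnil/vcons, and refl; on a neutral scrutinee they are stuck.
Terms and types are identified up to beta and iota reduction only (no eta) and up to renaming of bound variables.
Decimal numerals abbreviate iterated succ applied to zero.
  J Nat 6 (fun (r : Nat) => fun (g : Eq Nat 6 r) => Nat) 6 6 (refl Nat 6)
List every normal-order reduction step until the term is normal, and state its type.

normal-order reduction:
  J Nat 6 (fun (r : Nat) => fun (g : Eq Nat 6 r) => Nat) 6 6 (refl Nat 6)
  ~> 6
the term's type:
  Nat


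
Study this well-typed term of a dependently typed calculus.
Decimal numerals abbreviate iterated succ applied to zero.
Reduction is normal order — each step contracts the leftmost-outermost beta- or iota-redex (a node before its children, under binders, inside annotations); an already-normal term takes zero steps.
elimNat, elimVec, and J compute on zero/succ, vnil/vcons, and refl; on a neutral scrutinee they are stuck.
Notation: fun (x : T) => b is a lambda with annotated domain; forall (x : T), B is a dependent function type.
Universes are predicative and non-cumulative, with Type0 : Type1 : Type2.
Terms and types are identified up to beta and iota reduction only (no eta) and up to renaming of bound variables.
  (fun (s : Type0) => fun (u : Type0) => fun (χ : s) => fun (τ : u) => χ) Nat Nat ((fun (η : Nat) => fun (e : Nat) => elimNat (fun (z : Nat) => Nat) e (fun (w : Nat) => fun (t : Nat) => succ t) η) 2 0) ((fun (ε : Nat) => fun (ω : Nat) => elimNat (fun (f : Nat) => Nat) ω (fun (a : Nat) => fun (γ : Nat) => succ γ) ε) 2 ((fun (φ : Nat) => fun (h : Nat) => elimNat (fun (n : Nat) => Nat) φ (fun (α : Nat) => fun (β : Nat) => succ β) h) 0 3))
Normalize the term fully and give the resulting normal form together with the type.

normal form:
  2
inferred type:
  Nat


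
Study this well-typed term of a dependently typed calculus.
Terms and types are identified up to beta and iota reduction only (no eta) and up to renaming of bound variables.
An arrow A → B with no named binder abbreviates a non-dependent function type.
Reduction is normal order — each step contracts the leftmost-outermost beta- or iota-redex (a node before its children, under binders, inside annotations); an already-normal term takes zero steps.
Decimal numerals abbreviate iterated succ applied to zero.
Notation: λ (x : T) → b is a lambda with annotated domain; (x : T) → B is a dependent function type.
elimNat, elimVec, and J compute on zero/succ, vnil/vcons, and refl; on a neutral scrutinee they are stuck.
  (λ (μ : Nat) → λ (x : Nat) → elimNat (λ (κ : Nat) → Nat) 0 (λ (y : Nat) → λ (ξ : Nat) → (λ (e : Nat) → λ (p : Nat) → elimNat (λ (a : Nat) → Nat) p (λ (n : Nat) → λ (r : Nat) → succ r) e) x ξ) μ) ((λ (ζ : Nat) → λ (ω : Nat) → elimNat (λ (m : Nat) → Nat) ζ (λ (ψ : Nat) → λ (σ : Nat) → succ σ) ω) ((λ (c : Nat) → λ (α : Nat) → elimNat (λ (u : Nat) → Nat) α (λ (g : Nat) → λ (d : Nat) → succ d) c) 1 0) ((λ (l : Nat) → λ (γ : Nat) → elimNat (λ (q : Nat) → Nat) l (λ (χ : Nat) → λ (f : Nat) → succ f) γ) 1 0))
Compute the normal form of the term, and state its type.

normal form:
  λ (μ : Nat) → elimNat (λ (x : Nat) → Nat) (elimNat (λ (κ : Nat) → Nat) 0 (λ (y : Nat) → λ (ξ : Nat) → succ ξ) μ) (λ (e : Nat) → λ (p : Nat) → succ p) μ
type:
  Nat → Nat


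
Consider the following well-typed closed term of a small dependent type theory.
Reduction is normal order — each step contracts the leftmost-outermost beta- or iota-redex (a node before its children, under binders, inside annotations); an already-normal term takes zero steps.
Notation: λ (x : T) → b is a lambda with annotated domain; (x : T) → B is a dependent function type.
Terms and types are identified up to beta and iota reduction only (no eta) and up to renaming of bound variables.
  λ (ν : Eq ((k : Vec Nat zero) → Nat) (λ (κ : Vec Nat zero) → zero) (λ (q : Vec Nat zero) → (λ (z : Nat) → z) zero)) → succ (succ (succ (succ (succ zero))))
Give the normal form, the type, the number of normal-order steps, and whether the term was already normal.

reduced normal form:
  λ (ν : Eq ((k : Vec Nat zero) → Nat) (λ (κ : Vec Nat zero) → zero) (λ (q : Vec Nat zero) → zero)) → succ (succ (succ (succ (succ zero))))
inferred type:
  (ν : Eq ((k : Vec Nat zero) → Nat) (λ (κ : Vec Nat zero) → zero) (λ (q : Vec Nat zero) → zero)) → Nat
steps to reach normal form (normal order): 1
started in normal form: no
first redex: a beta-redex


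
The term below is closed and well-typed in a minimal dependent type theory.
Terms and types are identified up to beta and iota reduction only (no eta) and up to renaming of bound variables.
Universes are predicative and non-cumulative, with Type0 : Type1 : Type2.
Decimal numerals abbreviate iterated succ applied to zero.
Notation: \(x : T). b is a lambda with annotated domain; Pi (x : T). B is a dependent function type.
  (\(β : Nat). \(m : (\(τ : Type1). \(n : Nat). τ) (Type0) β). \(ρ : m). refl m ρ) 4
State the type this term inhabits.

the term's type:
  Pi (β : Type0). Pi (m : β). Eq β m m


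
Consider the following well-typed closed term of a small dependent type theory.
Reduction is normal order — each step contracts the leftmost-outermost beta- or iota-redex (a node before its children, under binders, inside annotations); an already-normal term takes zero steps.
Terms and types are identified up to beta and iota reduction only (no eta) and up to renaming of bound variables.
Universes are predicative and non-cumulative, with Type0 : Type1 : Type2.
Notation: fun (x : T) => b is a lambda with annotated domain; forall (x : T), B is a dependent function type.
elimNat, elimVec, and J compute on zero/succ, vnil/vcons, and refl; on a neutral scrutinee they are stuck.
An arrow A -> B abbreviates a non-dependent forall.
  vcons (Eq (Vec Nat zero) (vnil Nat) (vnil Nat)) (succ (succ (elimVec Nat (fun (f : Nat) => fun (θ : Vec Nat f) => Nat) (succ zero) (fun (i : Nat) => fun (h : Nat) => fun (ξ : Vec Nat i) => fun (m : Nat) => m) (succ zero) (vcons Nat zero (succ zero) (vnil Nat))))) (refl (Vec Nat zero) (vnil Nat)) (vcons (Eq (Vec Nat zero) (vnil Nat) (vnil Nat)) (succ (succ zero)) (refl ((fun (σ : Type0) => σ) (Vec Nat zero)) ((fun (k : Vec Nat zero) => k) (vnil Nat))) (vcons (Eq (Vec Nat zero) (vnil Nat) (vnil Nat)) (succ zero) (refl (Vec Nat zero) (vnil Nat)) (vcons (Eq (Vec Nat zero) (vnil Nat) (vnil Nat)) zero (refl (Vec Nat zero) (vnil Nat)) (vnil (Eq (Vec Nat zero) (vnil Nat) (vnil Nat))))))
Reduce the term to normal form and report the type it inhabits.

reduced normal form:
  vcons (Eq (Vec Nat zero) (vnil Nat) (vnil Nat)) (succ (succ (succ zero))) (refl (Vec Nat zero) (vnil Nat)) (vcons (Eq (Vec Nat zero) (vnil Nat) (vnil Nat)) (succ (succ zero)) (refl (Vec Nat zero) (vnil Nat)) (vcons (Eq (Vec Nat zero) (vnil Nat) (vnil Nat)) (succ zero) (refl (Vec Nat zero) (vnil Nat)) (vcons (Eq (Vec Nat zero) (vnil Nat) (vnil Nat)) zero (refl (Vec Nat zero) (vnil Nat)) (vnil (Eq (Vec Nat zero) (vnil Nat) (vnil Nat))))))
inferred type:
  Vec (Eq (Vec Nat zero) (vnil Nat) (vnil Nat)) (succ (succ (succ (succ zero))))
observation: 8 normal-order steps normalize the term, beginning with an elimVec iota-redex.


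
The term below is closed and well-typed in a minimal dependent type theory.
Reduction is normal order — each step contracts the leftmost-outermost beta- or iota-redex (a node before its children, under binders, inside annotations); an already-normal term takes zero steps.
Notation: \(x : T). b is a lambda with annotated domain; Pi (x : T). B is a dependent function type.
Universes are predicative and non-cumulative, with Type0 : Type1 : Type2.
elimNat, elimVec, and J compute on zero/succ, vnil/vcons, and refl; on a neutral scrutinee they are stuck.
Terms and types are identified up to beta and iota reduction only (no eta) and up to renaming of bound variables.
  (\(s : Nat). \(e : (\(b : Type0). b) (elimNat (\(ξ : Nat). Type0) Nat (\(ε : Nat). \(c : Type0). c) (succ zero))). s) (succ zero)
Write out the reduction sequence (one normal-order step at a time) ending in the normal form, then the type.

reduction (normal order):
  (\(s : Nat). \(e : (\(b : Type0). b) (elimNat (\(ξ : Nat). Type0) Nat (\(ε : Nat). \(c : Type0). c) (succ zero))). s) (succ zero)
  ~> \(s : (\(e : Type0). e) (elimNat (\(b : Nat). Type0) Nat (\(ξ : Nat). \(ε : Type0). ε) (succ zero))). succ zero
  ~> \(s : elimNat (\(e : Nat). Type0) Nat (\(b : Nat). \(ξ : Type0). ξ) (succ zero)). succ zero
  ~> \(s : (\(e : Nat). \(b : Type0). b) zero (elimNat (\(ξ : Nat). Type0) Nat (\(ε : Nat). \(c : Type0). c) zero)). succ zero
  ~> \(s : (\(e : Type0). e) (elimNat (\(b : Nat). Type0) Nat (\(ξ : Nat). \(ε : Type0). ε) zero)). succ zero
  ~> \(s : elimNat (\(e : Nat). Type0) Nat (\(b : Nat). \(ξ : Type0). ξ) zero). succ zero
  ~> \(s : Nat). succ zero
the term's type:
  Pi (s : Nat). Nat


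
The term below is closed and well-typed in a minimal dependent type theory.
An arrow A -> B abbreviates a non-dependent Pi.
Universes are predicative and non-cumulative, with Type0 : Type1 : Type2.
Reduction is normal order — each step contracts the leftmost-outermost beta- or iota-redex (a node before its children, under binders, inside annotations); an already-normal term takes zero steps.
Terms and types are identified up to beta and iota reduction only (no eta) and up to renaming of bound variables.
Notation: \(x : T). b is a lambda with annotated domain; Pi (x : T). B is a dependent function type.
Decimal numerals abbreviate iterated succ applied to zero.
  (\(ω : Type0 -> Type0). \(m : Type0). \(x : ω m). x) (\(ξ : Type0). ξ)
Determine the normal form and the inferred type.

reduced normal form:
  \(ω : Type0). \(m : ω). m
the term's type:
  Pi (ω : Type0). ω -> ω
observation: the leftmost-outermost redex is a beta-redex, and normalization takes 2 steps.


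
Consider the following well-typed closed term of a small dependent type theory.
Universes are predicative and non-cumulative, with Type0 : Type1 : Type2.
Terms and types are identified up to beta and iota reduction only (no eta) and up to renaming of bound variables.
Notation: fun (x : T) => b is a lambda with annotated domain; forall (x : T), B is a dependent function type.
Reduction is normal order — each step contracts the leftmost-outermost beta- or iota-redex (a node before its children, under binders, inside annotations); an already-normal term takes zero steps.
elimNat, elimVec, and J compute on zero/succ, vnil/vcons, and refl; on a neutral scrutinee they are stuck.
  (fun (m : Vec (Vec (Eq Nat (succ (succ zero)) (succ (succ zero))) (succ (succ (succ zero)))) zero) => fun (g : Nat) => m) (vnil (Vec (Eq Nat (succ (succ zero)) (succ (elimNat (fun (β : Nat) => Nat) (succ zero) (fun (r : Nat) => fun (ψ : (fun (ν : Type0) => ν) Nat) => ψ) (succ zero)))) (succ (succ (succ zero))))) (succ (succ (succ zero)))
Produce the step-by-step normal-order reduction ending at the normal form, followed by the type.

reduction (normal order):
  (fun (m : Vec (Vec (Eq Nat (succ (succ zero)) (succ (succ zero))) (succ (succ (succ zero)))) zero) => fun (g : Nat) => m) (vnil (Vec (Eq Nat (succ (succ zero)) (succ (elimNat (fun (β : Nat) => Nat) (succ zero) (fun (r : Nat) => fun (ψ : (fun (ν : Type0) => ν) Nat) => ψ) (succ zero)))) (succ (succ (succ zero))))) (succ (succ (succ zero)))
  ~> (fun (m : Nat) => vnil (Vec (Eq Nat (succ (succ zero)) (succ (elimNat (fun (g : Nat) => Nat) (succ zero) (fun (β : Nat) => fun (r : (fun (ψ : Type0) => ψ) Nat) => r) (succ zero)))) (succ (succ (succ zero))))) (succ (succ (succ zero)))
  ~> vnil (Vec (Eq Nat (succ (succ zero)) (succ (elimNat (fun (m : Nat) => Nat) (succ zero) (fun (g : Nat) => fun (β : (fun (r : Type0) => r) Nat) => β) (succ zero)))) (succ (succ (succ zero))))
  ~> vnil (Vec (Eq Nat (succ (succ zero)) (succ ((fun (m : Nat) => fun (g : (fun (β : Type0) => β) Nat) => g) zero (elimNat (fun (r : Nat) => Nat) (succ zero) (fun (ψ : Nat) => fun (ν : (fun (o : Type0) => o) Nat) => ν) zero)))) (succ (succ (succ zero))))
  ~> vnil (Vec (Eq Nat (succ (succ zero)) (succ ((fun (m : (fun (g : Type0) => g) Nat) => m) (elimNat (fun (β : Nat) => Nat) (succ zero) (fun (r : Nat) => fun (ψ : (fun (ν : Type0) => ν) Nat) => ψ) zero)))) (succ (succ (succ zero))))
  ~> vnil (Vec (Eq Nat (succ (succ zero)) (succ (elimNat (fun (m : Nat) => Nat) (succ zero) (fun (g : Nat) => fun (β : (fun (r : Type0) => r) Nat) => β) zero))) (succ (succ (succ zero))))
  ~> vnil (Vec (Eq Nat (succ (succ zero)) (succ (succ zero))) (succ (succ (succ zero))))
inferred type:
  Vec (Vec (Eq Nat (succ (succ zero)) (succ (succ zero))) (succ (succ (succ zero)))) zero


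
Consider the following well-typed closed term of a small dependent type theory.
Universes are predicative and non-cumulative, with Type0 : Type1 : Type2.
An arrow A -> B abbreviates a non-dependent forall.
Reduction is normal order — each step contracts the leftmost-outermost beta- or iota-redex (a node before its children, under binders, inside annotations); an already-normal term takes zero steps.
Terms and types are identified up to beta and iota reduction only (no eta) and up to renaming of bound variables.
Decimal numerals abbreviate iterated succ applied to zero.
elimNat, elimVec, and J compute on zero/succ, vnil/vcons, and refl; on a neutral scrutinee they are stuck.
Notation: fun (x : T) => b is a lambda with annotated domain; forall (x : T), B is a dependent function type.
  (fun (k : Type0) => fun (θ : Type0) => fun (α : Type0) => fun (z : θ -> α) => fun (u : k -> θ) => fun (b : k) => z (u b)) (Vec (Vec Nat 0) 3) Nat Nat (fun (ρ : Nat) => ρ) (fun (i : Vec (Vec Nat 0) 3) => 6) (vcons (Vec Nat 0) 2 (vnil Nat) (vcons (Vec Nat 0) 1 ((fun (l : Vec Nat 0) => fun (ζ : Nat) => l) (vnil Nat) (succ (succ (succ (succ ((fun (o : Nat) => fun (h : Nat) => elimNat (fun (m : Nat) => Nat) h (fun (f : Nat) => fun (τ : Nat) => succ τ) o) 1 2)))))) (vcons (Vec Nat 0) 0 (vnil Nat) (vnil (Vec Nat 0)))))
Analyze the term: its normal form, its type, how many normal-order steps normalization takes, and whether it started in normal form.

normal form:
  6
type:
  Nat
reduction steps (normal order): 8
started in normal form: no
first redex: a beta-redex


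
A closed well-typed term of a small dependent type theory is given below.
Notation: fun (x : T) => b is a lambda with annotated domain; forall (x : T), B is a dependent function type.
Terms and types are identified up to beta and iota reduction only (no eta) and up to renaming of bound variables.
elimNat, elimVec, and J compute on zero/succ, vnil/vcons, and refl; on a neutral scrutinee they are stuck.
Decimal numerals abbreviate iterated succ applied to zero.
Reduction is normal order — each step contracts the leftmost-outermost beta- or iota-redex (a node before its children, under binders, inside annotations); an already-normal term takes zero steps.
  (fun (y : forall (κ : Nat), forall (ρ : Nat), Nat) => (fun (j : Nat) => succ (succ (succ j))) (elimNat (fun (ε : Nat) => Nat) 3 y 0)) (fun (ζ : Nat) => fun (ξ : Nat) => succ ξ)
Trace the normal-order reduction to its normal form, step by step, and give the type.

normal-order reduction sequence:
  (fun (y : forall (κ : Nat), forall (ρ : Nat), Nat) => (fun (j : Nat) => succ (succ (succ j))) (elimNat (fun (ε : Nat) => Nat) 3 y 0)) (fun (ζ : Nat) => fun (ξ : Nat) => succ ξ)
  ~> (fun (y : Nat) => succ (succ (succ y))) (elimNat (fun (κ : Nat) => Nat) 3 (fun (ρ : Nat) => fun (j : Nat) => succ j) 0)
  ~> succ (succ (succ (elimNat (fun (y : Nat) => Nat) 3 (fun (κ : Nat) => fun (ρ : Nat) => succ ρ) 0)))
  ~> 6
inferred type:
  Nat


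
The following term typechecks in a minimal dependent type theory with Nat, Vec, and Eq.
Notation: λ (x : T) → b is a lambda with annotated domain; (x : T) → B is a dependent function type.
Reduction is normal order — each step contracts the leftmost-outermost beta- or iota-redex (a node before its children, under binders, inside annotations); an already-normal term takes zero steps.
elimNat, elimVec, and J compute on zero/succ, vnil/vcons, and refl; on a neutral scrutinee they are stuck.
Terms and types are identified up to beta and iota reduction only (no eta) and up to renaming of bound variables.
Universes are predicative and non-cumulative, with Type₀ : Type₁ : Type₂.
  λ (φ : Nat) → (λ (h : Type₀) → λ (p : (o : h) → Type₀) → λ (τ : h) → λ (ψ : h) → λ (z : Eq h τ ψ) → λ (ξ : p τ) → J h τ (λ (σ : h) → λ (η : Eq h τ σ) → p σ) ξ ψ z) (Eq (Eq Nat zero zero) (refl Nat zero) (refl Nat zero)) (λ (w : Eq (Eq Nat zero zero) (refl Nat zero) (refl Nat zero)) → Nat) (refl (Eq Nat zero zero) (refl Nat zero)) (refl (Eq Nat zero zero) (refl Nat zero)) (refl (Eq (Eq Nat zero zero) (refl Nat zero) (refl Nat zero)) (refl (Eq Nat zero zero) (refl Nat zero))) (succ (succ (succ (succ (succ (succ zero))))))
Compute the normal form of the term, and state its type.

reduced normal form:
  λ (φ : Nat) → succ (succ (succ (succ (succ (succ zero)))))
the term's type:
  (φ : Nat) → Nat
observation: 7 normal-order steps normalize the term, beginning with a beta-redex.


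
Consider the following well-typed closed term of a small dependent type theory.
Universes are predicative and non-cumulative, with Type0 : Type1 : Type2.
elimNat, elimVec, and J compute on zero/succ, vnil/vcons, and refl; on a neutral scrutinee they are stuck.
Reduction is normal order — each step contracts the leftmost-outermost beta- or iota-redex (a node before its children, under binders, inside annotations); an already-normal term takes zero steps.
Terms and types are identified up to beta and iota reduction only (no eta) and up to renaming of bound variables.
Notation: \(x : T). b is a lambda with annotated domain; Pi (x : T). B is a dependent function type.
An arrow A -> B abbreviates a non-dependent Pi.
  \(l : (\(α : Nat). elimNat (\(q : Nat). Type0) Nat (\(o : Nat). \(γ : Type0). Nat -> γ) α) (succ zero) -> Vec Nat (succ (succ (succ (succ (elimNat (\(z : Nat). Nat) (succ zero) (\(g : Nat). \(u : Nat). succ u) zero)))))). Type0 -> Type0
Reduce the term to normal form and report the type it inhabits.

resulting normal form:
  \(l : (Nat -> Nat) -> Vec Nat (succ (succ (succ (succ (succ zero)))))). Type0 -> Type0
the term's type:
  ((Nat -> Nat) -> Vec Nat (succ (succ (succ (succ (succ zero)))))) -> Type1


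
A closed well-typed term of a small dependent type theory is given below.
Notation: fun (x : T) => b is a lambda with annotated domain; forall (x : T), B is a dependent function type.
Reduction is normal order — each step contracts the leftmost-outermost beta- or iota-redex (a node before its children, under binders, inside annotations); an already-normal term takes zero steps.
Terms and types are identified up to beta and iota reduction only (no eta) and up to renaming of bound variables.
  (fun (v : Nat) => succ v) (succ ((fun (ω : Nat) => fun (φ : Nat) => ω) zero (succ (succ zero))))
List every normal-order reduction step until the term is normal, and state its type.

normal-order reduction sequence:
  (fun (v : Nat) => succ v) (succ ((fun (ω : Nat) => fun (φ : Nat) => ω) zero (succ (succ zero))))
  ~> succ (succ ((fun (v : Nat) => fun (ω : Nat) => v) zero (succ (succ zero))))
  ~> succ (succ ((fun (v : Nat) => zero) (succ (succ zero))))
  ~> succ (succ zero)
the term's type:
  Nat


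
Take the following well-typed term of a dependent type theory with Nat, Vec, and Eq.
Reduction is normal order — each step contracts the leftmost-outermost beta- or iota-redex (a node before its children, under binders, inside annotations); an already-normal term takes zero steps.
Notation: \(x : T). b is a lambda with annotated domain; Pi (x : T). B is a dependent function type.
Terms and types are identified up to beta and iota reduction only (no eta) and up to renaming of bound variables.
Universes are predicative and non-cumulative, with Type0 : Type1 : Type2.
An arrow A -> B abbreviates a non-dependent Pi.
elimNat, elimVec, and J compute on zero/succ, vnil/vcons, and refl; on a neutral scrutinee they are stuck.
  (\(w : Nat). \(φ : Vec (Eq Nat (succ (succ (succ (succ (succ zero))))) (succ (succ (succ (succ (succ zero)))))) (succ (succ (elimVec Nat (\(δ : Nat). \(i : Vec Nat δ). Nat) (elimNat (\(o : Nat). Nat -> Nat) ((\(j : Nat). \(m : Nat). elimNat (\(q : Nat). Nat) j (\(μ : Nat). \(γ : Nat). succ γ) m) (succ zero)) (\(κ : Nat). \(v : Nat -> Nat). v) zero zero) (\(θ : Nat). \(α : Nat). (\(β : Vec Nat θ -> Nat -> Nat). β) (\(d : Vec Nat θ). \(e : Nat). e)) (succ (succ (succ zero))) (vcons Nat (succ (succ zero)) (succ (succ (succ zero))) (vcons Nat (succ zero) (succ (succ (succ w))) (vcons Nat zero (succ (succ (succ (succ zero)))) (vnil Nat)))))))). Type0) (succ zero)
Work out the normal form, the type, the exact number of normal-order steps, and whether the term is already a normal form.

normal form:
  \(w : Vec (Eq Nat (succ (succ (succ (succ (succ zero))))) (succ (succ (succ (succ (succ zero)))))) (succ (succ (succ zero)))). Type0
type:
  Vec (Eq Nat (succ (succ (succ (succ (succ zero))))) (succ (succ (succ (succ (succ zero)))))) (succ (succ (succ zero))) -> Type1
normal-order step count: 24
term was already normal: no
first redex: a beta-redex


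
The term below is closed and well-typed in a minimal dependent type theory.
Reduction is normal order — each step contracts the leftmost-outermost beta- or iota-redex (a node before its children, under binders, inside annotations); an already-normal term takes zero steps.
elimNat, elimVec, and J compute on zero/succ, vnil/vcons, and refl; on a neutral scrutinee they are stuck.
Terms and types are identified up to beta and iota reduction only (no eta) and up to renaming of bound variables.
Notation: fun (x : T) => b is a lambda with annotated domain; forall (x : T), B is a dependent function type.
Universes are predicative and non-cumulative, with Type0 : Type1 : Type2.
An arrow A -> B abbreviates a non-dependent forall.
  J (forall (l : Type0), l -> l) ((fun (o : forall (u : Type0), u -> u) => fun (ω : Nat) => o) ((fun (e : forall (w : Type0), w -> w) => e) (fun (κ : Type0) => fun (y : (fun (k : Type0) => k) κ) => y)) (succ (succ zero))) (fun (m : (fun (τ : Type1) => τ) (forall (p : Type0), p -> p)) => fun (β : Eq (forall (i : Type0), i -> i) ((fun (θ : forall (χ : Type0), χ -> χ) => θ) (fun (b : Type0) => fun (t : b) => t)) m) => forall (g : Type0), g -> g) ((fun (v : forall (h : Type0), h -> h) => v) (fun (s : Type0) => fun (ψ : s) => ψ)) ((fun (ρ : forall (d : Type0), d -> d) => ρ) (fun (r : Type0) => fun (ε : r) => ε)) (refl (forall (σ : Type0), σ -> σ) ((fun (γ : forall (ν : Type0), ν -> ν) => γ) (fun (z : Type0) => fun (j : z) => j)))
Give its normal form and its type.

normal form:
  fun (l : Type0) => fun (o : l) => o
type:
  forall (l : Type0), l -> l


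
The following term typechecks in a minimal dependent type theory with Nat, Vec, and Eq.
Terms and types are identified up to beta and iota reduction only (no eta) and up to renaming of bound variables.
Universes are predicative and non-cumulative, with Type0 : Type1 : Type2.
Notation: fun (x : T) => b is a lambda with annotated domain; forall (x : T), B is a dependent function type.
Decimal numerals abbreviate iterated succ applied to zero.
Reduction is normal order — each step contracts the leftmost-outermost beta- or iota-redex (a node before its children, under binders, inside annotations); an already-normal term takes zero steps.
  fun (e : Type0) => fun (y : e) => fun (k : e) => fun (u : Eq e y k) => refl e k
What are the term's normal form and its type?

reduced normal form:
  fun (e : Type0) => fun (y : e) => fun (k : e) => fun (u : Eq e y k) => refl e k
the term's type:
  forall (e : Type0), forall (y : e), forall (k : e), forall (u : Eq e y k), Eq e k k


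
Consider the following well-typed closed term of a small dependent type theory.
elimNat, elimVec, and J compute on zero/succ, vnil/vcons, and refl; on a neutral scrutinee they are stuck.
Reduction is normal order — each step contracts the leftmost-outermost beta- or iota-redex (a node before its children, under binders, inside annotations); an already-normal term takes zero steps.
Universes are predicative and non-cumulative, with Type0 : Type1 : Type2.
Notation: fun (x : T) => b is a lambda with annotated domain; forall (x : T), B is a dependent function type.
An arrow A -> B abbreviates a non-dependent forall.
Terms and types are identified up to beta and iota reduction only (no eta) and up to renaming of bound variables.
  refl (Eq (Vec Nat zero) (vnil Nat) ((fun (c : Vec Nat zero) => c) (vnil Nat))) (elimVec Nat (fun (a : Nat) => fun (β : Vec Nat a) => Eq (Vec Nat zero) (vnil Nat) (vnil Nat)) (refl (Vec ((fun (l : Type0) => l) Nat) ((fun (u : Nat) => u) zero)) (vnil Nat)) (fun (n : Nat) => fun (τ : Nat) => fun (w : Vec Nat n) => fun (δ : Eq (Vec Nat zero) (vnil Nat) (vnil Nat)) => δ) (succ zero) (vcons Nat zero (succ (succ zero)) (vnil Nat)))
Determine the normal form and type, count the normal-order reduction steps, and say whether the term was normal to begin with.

resulting normal form:
  refl (Eq (Vec Nat zero) (vnil Nat) (vnil Nat)) (refl (Vec Nat zero) (vnil Nat))
type:
  Eq (Eq (Vec Nat zero) (vnil Nat) (vnil Nat)) (refl (Vec Nat zero) (vnil Nat)) (refl (Vec Nat zero) (vnil Nat))
normal-order step count: 9
already normal: no
first redex: a beta-redex


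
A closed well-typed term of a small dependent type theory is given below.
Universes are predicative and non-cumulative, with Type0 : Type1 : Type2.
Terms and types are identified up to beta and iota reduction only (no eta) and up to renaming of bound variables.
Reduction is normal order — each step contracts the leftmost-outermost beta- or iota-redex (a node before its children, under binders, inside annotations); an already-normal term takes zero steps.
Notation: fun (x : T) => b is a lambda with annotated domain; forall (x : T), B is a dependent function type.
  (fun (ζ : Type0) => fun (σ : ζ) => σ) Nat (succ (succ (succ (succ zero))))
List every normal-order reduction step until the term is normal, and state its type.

reduction (normal order):
  (fun (ζ : Type0) => fun (σ : ζ) => σ) Nat (succ (succ (succ (succ zero))))
  ~> (fun (ζ : Nat) => ζ) (succ (succ (succ (succ zero))))
  ~> succ (succ (succ (succ zero)))
inferred type:
  Nat
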